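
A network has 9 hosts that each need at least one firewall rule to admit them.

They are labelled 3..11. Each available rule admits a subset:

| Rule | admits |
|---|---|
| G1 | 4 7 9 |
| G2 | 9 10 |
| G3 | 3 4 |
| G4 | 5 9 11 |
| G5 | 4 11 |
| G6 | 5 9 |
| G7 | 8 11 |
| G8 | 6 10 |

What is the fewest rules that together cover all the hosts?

Take {G1, G3, G6, G7, G8}. Their union is {3, 4, 5, 6, 7, 8, 9, 10, 11}, which is all 9 hosts.
No 4 of the 8 rules cover everything (all 70 combinations miss at least one host), so 5 is optimal.

5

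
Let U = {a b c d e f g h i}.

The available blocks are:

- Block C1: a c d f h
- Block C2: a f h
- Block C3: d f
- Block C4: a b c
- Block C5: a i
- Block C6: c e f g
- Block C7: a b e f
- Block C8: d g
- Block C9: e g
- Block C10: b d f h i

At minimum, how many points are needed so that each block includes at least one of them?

3

Take T = {a, d, g}. Each listed block contains at least one of these, so T is a hitting set of size 3.
The blocks C3, C5, C9 are pairwise disjoint, so any hitting set needs a separate point for each — at least 3. Hence 3 is optimal.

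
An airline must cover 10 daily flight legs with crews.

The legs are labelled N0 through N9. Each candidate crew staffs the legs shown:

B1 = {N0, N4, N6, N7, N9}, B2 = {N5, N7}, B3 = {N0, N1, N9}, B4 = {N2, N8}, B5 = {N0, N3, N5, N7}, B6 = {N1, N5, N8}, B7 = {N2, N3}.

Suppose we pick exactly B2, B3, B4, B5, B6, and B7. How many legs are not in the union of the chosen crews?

2

Union of B2, B3, B4, B5, B6, B7 = {N0, N1, N2, N3, N5, N7, N8, N9}.
Not covered: N4, N6 — 2 legs.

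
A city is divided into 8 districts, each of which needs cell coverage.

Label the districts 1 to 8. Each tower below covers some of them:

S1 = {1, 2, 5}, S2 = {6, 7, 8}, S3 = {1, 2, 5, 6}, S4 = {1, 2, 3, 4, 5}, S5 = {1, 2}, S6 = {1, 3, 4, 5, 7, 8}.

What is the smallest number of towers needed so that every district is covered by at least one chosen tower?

Take {S3, S6}. Their union is {1, 2, 3, 4, 5, 6, 7, 8}, which is all 8 districts.
No single tower has all 8 districts (the largest, S6, has 6), so 2 is optimal.

2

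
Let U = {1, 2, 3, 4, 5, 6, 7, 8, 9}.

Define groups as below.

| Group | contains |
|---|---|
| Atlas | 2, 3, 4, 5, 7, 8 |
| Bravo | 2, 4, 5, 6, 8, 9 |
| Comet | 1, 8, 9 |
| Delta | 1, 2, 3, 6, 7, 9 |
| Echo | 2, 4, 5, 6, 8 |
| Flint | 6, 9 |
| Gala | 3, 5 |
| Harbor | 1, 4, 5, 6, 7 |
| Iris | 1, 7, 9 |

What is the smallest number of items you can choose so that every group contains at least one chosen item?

The 2 items {5, 9} hit every group.
The groups Echo, Iris are pairwise disjoint, so any hitting set needs a separate item for each — at least 2. Hence 2 is optimal.

2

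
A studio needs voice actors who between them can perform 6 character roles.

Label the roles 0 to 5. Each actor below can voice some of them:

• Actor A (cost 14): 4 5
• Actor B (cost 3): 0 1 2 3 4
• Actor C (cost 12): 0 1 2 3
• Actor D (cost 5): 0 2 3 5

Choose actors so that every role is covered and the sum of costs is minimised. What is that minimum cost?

B, D together cover every role (B ∪ D = {0, 1, 2, 3, 4, 5}); total cost 3 + 5 = 8.
No covering selection has total cost below 8.

8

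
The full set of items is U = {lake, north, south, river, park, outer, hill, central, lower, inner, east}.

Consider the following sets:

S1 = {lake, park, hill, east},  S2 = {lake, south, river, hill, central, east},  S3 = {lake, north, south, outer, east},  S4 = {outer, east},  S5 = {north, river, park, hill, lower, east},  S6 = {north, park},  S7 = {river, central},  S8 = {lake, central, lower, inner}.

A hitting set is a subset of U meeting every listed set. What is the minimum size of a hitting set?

3

The 3 items {park, central, east} hit every set.
The sets S4, S6, S7 are pairwise disjoint, so any hitting set needs a separate item for each — at least 3. Hence 3 is optimal.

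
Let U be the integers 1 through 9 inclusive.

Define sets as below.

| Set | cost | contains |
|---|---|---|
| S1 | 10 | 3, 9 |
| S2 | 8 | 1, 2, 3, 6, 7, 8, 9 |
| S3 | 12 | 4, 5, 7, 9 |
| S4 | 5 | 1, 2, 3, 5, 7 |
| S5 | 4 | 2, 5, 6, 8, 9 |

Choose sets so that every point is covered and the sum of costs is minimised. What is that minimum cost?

20

S2, S3 together cover every point (S2 ∪ S3 = {1, 2, 3, 4, 5, 6, 7, 8, 9}); total cost 8 + 12 = 20.
The greedy pick S5, S4, S3 costs 21; no covering selection beats 20.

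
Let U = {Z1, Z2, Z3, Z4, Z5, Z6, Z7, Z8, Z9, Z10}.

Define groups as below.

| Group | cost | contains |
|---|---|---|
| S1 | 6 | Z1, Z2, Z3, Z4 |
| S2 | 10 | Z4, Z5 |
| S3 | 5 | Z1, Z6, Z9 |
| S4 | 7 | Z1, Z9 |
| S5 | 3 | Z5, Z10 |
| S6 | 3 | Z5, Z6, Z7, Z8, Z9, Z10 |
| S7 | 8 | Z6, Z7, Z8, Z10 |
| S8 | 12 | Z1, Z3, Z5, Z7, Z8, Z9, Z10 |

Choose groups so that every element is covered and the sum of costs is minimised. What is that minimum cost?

S1, S6 together cover every element (S1 ∪ S6 = {Z1, Z2, Z3, Z4, Z5, Z6, Z7, Z8, Z9, Z10}); total cost 6 + 3 = 9.
No covering selection has total cost below 9.

9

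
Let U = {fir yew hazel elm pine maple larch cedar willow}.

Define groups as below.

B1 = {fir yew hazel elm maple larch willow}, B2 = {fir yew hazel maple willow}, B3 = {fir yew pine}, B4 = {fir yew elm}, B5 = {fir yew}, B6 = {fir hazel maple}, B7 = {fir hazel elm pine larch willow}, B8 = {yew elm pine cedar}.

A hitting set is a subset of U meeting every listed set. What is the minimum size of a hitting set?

Take H = {fir, pine}. Each listed group contains at least one of these, so H is a hitting set of size 2.
The groups B6, B8 are pairwise disjoint, so any hitting set needs a separate point for each — at least 2. Hence 2 is optimal.

2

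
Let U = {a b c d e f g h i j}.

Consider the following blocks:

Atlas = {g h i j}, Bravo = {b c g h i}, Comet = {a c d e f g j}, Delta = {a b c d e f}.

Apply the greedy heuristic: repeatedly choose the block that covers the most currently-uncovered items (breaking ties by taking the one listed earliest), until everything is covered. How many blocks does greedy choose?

2

Greedy: pick Comet (covers 7 new) → pick Bravo (covers 3 new). Total picks: 2.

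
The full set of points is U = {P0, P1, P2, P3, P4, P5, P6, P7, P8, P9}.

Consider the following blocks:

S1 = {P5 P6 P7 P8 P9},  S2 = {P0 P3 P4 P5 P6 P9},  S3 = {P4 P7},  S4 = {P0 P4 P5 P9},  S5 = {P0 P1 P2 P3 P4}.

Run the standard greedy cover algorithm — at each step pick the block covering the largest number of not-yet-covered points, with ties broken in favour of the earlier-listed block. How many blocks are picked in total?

3

Greedy: pick S2 (covers 6 new) → pick S1 (covers 2 new) → pick S5 (covers 2 new). Total picks: 3.
(The true minimum cover uses only 2 blocks, so greedy is not optimal here.)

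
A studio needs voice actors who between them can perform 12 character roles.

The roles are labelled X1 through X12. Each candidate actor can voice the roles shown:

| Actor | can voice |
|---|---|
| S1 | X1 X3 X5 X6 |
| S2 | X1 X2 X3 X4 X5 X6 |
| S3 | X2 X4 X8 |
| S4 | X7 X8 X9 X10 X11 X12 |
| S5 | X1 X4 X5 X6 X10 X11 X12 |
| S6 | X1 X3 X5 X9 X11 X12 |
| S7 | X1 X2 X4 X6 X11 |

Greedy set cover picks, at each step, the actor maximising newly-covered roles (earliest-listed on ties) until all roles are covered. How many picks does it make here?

3

Greedy: pick S5 (covers 7 new) → pick S4 (covers 3 new) → pick S2 (covers 2 new). Total picks: 3.
(The true minimum cover uses only 2 actors, so greedy is not optimal here.)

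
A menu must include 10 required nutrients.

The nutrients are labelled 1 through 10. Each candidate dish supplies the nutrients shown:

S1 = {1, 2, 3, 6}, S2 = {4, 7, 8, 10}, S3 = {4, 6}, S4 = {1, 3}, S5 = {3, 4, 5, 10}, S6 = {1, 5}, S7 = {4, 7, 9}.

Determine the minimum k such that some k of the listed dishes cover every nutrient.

4

Take {S1, S2, S6, S7}. Their union is {1, 2, 3, 4, 5, 6, 7, 8, 9, 10}, which is all 10 nutrients.
No 3 of the 7 dishes cover everything (all 35 combinations miss at least one nutrient), so 4 is optimal.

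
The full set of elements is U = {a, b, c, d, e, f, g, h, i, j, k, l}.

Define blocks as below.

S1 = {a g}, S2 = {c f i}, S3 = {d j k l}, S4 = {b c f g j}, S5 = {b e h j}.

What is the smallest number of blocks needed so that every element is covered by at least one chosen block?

4

S1, S2, S3, and S5 cover everything between them: the union {a, b, c, d, e, f, g, h, i, j, k, l} is all of U.
Only S1 contains a, so S1 is forced; the remaining 10 elements need at least 3 more blocks (each remaining block adds at most 4) — so at least 4 blocks are needed, and 4 is optimal.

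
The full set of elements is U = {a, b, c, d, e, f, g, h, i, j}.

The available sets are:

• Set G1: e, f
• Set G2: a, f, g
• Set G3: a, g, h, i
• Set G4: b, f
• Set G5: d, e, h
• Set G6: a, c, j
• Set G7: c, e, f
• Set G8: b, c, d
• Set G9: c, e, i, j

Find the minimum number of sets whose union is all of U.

Take {G1, G3, G6, G8}. Their union is {a, b, c, d, e, f, g, h, i, j}, which is all 10 elements.
No 3 of the 9 sets cover everything (all 84 combinations miss at least one element), so 4 is optimal.

4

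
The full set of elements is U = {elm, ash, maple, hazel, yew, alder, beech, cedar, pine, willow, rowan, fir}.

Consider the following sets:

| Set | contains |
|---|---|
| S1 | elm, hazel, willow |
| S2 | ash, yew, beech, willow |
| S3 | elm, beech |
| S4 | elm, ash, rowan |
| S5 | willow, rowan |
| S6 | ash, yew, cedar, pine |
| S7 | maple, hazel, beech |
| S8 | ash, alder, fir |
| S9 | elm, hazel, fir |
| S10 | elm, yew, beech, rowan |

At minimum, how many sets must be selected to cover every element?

5

S5, S6, S7, S8, and S9 cover everything between them: the union {elm, ash, maple, hazel, yew, alder, beech, cedar, pine, willow, rowan, fir} is all of U.
No 4 of the 10 sets cover everything (all 210 combinations miss at least one element), so 5 is optimal.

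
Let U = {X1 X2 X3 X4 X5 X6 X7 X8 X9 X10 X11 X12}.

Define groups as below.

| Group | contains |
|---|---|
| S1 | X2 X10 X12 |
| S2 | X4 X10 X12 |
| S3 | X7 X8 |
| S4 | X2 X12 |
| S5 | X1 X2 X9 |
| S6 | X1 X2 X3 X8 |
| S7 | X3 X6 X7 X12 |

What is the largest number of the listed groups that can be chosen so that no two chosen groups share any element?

3

S2, S3, S5 are pairwise disjoint (S2={X4,X10,X12}; S3={X7,X8}; S5={X1,X2,X9}).
Every remaining group overlaps one of these, and no 4 of the listed groups are pairwise disjoint, so 3 is the maximum.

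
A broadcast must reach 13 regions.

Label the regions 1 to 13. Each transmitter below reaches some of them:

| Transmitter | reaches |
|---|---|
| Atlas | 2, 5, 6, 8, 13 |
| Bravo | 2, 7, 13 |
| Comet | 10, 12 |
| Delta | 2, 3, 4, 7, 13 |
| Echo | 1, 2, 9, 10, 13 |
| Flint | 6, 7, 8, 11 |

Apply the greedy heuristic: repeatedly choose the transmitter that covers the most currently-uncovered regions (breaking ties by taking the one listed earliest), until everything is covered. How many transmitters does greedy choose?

5

Greedy: pick Atlas (covers 5 new) → pick Delta (covers 3 new) → pick Echo (covers 3 new) → pick Comet (covers 1 new) → pick Flint (covers 1 new). Total picks: 5.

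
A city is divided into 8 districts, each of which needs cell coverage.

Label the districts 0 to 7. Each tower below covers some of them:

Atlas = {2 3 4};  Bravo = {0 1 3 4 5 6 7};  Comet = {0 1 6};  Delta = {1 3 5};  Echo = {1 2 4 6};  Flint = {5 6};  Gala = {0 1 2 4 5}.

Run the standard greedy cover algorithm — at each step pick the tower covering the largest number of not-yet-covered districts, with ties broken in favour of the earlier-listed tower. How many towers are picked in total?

Greedy: pick Bravo (covers 7 new) → pick Atlas (covers 1 new). Total picks: 2.

2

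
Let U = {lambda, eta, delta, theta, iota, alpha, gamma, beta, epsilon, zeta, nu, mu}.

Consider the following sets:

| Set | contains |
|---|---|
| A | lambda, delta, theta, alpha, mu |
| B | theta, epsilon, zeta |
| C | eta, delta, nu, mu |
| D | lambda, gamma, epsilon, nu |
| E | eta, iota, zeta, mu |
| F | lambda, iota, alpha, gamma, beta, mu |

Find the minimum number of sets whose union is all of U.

B, C, and F cover everything between them: the union {lambda, eta, delta, theta, iota, alpha, gamma, beta, epsilon, zeta, nu, mu} is all of U.
Only F contains beta, so F is forced; the remaining 6 points need at least 2 more sets (each remaining set adds at most 3) — so at least 3 sets are needed, and 3 is optimal.

3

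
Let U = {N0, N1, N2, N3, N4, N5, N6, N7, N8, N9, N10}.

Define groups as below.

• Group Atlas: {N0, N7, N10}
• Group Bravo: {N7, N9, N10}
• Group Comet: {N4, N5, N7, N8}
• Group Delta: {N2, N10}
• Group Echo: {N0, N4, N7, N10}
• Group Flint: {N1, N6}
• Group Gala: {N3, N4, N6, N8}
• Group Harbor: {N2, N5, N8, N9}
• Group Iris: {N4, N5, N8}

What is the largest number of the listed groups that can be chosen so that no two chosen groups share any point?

Atlas, Flint, Harbor are pairwise disjoint (Atlas={N0,N7,N10}; Flint={N1,N6}; Harbor={N2,N5,N8,N9}).
Every remaining group overlaps one of these, and no 4 of the listed groups are pairwise disjoint, so 3 is the maximum.

3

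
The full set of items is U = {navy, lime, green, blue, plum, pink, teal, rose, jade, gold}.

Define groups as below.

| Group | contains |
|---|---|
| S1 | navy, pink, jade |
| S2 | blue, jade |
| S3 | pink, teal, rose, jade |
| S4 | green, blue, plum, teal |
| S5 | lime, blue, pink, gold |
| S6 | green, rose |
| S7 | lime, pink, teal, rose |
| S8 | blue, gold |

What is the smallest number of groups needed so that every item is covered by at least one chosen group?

S1, S3, S4, and S5 cover everything between them: the union {navy, lime, green, blue, plum, pink, teal, rose, jade, gold} is all of U.
No 3 of the 8 groups cover everything (all 56 combinations miss at least one item), so 4 is optimal.

4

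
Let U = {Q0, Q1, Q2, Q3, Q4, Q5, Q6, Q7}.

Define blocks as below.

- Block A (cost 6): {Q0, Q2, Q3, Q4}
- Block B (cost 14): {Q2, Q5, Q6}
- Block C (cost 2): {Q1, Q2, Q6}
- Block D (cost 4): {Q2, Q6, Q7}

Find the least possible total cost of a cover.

A, B, C, D together cover every item (A ∪ B ∪ C ∪ D = {Q0, Q1, Q2, Q3, Q4, Q5, Q6, Q7}); total cost 6 + 14 + 2 + 4 = 26.
No covering selection has total cost below 26.

26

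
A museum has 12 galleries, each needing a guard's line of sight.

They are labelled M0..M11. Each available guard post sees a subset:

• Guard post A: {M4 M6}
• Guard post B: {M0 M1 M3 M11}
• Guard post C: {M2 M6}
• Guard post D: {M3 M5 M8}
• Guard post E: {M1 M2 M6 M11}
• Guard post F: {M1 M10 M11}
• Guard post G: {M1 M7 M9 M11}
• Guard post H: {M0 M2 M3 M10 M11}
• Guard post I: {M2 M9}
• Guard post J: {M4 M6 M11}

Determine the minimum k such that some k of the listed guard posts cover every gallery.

4

Take {A, D, G, H}. Their union is {M0, M1, M2, M3, M4, M5, M6, M7, M8, M9, M10, M11}, which is all 12 galleries.
Only D contains M5, so D is forced; the remaining 9 galleries need at least 3 more guard posts (each remaining guard post adds at most 4) — so at least 4 guard posts are needed, and 4 is optimal.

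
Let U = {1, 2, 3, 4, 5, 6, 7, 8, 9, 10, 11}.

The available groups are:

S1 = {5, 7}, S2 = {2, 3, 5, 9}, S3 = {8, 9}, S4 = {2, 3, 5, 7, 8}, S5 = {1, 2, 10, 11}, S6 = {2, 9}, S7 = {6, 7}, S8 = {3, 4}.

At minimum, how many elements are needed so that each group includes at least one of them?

4

Take H = {2, 4, 7, 8}. Each listed group contains at least one of these, so H is a hitting set of size 4.
The groups S3, S5, S7, S8 are pairwise disjoint, so any hitting set needs a separate element for each — at least 4. Hence 4 is optimal.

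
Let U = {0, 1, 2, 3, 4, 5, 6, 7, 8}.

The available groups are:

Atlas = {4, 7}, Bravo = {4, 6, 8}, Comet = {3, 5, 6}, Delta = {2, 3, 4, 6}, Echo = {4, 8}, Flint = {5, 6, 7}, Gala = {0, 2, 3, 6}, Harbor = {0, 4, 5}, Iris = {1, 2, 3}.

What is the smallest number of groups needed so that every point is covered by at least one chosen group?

Bravo and Flint and Harbor and Iris together: Bravo ∪ Flint ∪ Harbor ∪ Iris = {0, 1, 2, 3, 4, 5, 6, 7, 8} — every point is covered.
No 3 of the 9 groups cover everything (all 84 combinations miss at least one point), so 4 is optimal.

4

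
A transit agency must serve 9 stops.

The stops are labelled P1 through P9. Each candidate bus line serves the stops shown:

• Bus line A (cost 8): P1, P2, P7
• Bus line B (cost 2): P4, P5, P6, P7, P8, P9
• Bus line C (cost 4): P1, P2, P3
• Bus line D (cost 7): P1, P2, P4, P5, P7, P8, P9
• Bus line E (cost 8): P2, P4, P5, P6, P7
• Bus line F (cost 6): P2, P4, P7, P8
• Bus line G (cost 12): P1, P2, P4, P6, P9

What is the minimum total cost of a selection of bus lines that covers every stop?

B, C together cover every stop (B ∪ C = {P1, P2, P3, P4, P5, P6, P7, P8, P9}); total cost 2 + 4 = 6.
No covering selection has total cost below 6.

6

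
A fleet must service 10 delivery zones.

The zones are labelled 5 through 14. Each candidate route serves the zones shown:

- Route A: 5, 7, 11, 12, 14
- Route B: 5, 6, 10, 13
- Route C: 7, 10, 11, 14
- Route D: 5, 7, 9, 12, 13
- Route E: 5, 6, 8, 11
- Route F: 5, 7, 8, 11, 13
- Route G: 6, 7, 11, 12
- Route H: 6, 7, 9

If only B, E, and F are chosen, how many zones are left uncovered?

Union of B, E, F = {5, 6, 7, 8, 10, 11, 13}.
Not covered: 9, 12, 14 — 3 zones.

3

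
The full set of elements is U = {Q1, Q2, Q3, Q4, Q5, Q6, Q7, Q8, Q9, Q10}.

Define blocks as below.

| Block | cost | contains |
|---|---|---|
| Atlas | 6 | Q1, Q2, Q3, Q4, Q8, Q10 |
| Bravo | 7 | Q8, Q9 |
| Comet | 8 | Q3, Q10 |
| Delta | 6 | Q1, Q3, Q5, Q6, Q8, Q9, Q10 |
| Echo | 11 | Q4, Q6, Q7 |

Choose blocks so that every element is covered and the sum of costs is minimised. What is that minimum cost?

23

Atlas, Delta, Echo together cover every element (Atlas ∪ Delta ∪ Echo = {Q1, Q2, Q3, Q4, Q5, Q6, Q7, Q8, Q9, Q10}); total cost 6 + 6 + 11 = 23.
No covering selection has total cost below 23.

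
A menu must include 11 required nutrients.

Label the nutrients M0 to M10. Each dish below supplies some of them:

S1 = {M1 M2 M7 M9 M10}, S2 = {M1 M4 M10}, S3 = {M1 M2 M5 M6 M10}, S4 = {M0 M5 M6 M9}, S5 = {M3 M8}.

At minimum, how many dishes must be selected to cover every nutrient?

Take {S1, S2, S4, S5}. Their union is {M0, M1, M2, M3, M4, M5, M6, M7, M8, M9, M10}, which is all 11 nutrients.
No 3 of the 5 dishes cover everything (all 10 combinations miss at least one nutrient), so 4 is optimal.

4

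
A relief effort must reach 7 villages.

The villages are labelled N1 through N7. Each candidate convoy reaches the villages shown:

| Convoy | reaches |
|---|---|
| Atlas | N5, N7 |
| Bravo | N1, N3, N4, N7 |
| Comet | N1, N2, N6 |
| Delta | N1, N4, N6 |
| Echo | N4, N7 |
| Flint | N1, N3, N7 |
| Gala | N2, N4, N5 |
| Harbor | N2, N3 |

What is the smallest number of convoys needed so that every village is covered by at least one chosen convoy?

3

Atlas and Bravo and Comet together: Atlas ∪ Bravo ∪ Comet = {N1, N2, N3, N4, N5, N6, N7} — every village is covered.
No 2 of the 8 convoys cover everything (all 28 combinations miss at least one village), so 3 is optimal.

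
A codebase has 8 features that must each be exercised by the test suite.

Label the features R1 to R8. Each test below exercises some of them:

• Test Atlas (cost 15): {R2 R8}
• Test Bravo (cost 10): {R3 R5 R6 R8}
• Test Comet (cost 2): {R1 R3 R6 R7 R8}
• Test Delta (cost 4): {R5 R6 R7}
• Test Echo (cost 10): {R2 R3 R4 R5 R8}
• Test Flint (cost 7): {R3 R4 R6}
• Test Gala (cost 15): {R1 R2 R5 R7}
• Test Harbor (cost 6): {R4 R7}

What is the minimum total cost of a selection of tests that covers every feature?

Comet, Echo together cover every feature (Comet ∪ Echo = {R1, R2, R3, R4, R5, R6, R7, R8}); total cost 2 + 10 = 12.
No covering selection has total cost below 12.

12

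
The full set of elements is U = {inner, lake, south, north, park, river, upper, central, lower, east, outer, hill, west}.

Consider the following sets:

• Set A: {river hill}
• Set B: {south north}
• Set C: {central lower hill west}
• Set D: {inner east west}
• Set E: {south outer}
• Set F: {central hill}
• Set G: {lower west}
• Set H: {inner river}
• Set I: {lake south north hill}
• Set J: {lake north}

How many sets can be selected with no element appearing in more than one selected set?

5

E, F, G, H, J are pairwise disjoint (E={south,outer}; F={central,hill}; G={lower,west}; H={inner,river}; J={lake,north}).
Every remaining set overlaps one of these, and no 6 of the listed sets are pairwise disjoint, so 5 is the maximum.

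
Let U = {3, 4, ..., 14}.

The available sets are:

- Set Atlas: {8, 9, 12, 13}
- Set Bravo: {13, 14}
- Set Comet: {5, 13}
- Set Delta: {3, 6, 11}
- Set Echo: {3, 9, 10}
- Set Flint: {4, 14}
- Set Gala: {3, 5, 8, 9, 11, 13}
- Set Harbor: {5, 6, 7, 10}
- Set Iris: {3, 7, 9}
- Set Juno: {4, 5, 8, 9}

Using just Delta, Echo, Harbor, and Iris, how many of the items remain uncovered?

5

Union of Delta, Echo, Harbor, Iris = {3, 5, 6, 7, 9, 10, 11}.
Not covered: 4, 8, 12, 13, 14 — 5 items.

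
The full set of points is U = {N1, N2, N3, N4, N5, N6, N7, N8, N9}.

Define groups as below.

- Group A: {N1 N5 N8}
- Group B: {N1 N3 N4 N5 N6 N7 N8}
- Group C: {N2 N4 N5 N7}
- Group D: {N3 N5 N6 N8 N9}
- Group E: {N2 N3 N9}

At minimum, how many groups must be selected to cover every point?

2

B and E cover everything between them: the union {N1, N2, N3, N4, N5, N6, N7, N8, N9} is all of U.
No single group has all 9 points (the largest, B, has 7), so 2 is optimal.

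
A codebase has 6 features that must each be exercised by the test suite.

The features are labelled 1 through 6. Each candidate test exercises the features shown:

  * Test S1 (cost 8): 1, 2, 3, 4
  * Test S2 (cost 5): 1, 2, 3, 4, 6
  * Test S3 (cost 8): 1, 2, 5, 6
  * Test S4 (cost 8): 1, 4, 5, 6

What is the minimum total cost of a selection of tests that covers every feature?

13

S2, S4 together cover every feature (S2 ∪ S4 = {1, 2, 3, 4, 5, 6}); total cost 5 + 8 = 13.
No covering selection has total cost below 13.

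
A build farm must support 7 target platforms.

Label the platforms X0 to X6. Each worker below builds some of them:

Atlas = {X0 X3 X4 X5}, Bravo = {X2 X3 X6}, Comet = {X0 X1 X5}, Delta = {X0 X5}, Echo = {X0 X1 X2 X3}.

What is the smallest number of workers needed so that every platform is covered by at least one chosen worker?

3

Atlas and Bravo and Echo together: Atlas ∪ Bravo ∪ Echo = {X0, X1, X2, X3, X4, X5, X6} — every platform is covered.
Only Atlas contains X4, so Atlas is forced; the remaining 3 platforms need at least 2 more workers (each remaining worker adds at most 2) — so at least 3 workers are needed, and 3 is optimal.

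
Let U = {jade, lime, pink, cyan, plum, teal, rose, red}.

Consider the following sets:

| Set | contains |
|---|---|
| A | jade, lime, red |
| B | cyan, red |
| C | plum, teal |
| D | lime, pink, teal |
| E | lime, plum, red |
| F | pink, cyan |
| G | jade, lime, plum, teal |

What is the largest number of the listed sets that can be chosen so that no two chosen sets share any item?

A, C, F are pairwise disjoint (A={jade,lime,red}; C={plum,teal}; F={pink,cyan}).
Every remaining set overlaps one of these, and no 4 of the listed sets are pairwise disjoint, so 3 is the maximum.

3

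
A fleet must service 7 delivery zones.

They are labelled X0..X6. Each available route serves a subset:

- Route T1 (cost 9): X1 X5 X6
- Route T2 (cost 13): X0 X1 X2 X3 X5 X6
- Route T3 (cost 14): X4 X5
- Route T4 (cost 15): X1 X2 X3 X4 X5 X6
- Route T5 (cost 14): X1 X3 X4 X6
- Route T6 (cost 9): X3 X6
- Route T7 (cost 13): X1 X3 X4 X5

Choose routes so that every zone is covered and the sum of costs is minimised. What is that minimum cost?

T2, T7 together cover every zone (T2 ∪ T7 = {X0, X1, X2, X3, X4, X5, X6}); total cost 13 + 13 = 26.
No covering selection has total cost below 26.

26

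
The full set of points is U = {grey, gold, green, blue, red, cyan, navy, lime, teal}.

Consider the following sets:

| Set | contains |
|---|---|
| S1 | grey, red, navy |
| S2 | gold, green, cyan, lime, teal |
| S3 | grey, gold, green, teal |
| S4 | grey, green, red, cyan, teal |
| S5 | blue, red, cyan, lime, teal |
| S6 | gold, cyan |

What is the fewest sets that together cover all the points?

3

S1, S3, and S5 cover everything between them: the union {grey, gold, green, blue, red, cyan, navy, lime, teal} is all of U.
Only S5 contains blue, so S5 is forced; the remaining 4 points need at least 2 more sets (each remaining set adds at most 3) — so at least 3 sets are needed, and 3 is optimal.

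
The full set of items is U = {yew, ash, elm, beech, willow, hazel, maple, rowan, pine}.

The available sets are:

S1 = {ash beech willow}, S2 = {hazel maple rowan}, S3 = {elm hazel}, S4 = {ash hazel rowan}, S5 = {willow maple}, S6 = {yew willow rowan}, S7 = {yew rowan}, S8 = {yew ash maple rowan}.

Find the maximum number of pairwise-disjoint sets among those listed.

S3, S5, S7 are pairwise disjoint (S3={elm,hazel}; S5={willow,maple}; S7={yew,rowan}).
Every remaining set overlaps one of these, and no 4 of the listed sets are pairwise disjoint, so 3 is the maximum.

3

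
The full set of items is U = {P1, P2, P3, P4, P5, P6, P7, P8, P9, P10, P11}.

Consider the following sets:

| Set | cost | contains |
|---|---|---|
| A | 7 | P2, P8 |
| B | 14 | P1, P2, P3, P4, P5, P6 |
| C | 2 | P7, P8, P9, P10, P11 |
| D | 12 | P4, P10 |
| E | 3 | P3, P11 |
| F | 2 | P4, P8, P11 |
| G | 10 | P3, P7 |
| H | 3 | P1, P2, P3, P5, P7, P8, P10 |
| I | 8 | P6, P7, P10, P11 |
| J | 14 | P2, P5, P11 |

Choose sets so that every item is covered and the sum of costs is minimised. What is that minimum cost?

15

C, F, H, I together cover every item (C ∪ F ∪ H ∪ I = {P1, P2, P3, P4, P5, P6, P7, P8, P9, P10, P11}); total cost 2 + 2 + 3 + 8 = 15.
No covering selection has total cost below 15.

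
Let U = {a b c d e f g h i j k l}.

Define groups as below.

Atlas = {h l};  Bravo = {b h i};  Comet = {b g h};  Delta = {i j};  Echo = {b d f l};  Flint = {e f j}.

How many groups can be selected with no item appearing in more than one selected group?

2

Bravo, Flint are pairwise disjoint (Bravo={b,h,i}; Flint={e,f,j}).
Every remaining group overlaps one of these, and no 3 of the listed groups are pairwise disjoint, so 2 is the maximum.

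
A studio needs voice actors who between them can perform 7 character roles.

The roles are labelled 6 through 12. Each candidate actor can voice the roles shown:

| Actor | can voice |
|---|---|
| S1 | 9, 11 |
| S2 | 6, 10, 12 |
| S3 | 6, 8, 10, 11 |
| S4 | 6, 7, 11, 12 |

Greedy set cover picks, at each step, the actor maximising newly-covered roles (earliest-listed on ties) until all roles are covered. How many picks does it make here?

3

Greedy: pick S3 (covers 4 new) → pick S4 (covers 2 new) → pick S1 (covers 1 new). Total picks: 3.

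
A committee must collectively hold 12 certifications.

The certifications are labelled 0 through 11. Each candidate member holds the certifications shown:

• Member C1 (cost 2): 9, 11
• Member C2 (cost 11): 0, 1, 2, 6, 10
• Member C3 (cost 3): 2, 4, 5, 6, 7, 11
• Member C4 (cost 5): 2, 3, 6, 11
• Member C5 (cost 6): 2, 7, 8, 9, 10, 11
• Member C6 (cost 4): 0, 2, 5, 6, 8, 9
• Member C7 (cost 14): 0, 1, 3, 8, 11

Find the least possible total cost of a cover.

23

C2, C3, C4, C6 together cover every certification (C2 ∪ C3 ∪ C4 ∪ C6 = {0, 1, 2, 3, 4, 5, 6, 7, 8, 9, 10, 11}); total cost 11 + 3 + 5 + 4 = 23.
No covering selection has total cost below 23.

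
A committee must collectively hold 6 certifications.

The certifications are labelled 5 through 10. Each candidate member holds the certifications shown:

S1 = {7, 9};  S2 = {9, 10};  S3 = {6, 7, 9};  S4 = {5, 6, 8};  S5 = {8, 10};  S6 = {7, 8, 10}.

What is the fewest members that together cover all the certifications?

3

S1 and S4 and S6 together: S1 ∪ S4 ∪ S6 = {5, 6, 7, 8, 9, 10} — every certification is covered.
Only S4 contains 5, so S4 is forced; the remaining 3 certifications need at least 2 more members (each remaining member adds at most 2) — so at least 3 members are needed, and 3 is optimal.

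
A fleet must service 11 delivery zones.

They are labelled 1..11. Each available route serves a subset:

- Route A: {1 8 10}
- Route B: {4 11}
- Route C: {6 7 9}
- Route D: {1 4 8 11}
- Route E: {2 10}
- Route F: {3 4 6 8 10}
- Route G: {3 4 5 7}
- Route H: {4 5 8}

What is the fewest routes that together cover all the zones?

Take {C, D, E, G}. Their union is {1, 2, 3, 4, 5, 6, 7, 8, 9, 10, 11}, which is all 11 zones.
Only E contains 2, so E is forced; the remaining 9 zones need at least 3 more routes (each remaining route adds at most 4) — so at least 4 routes are needed, and 4 is optimal.

4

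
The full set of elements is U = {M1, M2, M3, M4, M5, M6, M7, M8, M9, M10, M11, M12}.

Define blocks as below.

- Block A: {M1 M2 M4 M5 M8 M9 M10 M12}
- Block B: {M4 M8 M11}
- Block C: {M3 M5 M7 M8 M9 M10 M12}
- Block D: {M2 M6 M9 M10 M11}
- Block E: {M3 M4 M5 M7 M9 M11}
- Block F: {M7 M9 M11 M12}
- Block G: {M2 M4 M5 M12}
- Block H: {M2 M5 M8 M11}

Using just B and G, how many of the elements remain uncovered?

Union of B, G = {M2, M4, M5, M8, M11, M12}.
Not covered: M1, M3, M6, M7, M9, M10 — 6 elements.

6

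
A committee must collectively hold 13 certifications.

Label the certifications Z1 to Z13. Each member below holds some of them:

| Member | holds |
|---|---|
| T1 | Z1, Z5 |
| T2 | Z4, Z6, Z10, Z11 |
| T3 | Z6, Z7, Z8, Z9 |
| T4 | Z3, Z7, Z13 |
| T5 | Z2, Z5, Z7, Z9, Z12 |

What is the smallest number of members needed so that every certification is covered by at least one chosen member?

T1 and T2 and T3 and T4 and T5 together: T1 ∪ T2 ∪ T3 ∪ T4 ∪ T5 = {Z1, Z2, Z3, Z4, Z5, Z6, Z7, Z8, Z9, Z10, Z11, Z12, Z13} — every certification is covered.
No 4 of the 5 members cover everything (all 5 combinations miss at least one certification), so 5 is optimal.

5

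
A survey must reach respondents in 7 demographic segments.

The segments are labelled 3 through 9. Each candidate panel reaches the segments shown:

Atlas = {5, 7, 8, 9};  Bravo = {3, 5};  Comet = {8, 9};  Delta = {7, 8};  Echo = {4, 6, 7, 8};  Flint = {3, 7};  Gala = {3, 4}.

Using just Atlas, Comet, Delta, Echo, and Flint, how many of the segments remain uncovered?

0

Union of Atlas, Comet, Delta, Echo, Flint = {3, 4, 5, 6, 7, 8, 9} — that's every segment, so 0 are uncovered.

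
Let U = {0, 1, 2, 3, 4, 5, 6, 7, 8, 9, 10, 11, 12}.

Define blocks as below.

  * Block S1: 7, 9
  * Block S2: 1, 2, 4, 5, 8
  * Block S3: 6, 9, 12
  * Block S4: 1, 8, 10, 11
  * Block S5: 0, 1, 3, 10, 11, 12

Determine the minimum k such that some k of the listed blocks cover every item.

S1 and S2 and S3 and S5 together: S1 ∪ S2 ∪ S3 ∪ S5 = {0, 1, 2, 3, 4, 5, 6, 7, 8, 9, 10, 11, 12} — every item is covered.
No 3 of the 5 blocks cover everything (all 10 combinations miss at least one item), so 4 is optimal.

4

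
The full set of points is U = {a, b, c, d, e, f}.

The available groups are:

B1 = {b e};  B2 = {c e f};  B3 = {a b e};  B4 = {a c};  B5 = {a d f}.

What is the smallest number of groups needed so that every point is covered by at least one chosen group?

B1 and B4 and B5 together: B1 ∪ B4 ∪ B5 = {a, b, c, d, e, f} — every point is covered.
Only B5 contains d, so B5 is forced; the remaining 3 points need at least 2 more groups (each remaining group adds at most 2) — so at least 3 groups are needed, and 3 is optimal.

3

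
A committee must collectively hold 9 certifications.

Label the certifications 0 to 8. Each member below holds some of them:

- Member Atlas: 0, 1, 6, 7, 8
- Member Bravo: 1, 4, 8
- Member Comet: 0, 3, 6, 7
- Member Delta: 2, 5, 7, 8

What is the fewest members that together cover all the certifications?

Take {Bravo, Comet, Delta}. Their union is {0, 1, 2, 3, 4, 5, 6, 7, 8}, which is all 9 certifications.
Only Delta contains 2, so Delta is forced; the remaining 5 certifications need at least 2 more members (each remaining member adds at most 3) — so at least 3 members are needed, and 3 is optimal.

3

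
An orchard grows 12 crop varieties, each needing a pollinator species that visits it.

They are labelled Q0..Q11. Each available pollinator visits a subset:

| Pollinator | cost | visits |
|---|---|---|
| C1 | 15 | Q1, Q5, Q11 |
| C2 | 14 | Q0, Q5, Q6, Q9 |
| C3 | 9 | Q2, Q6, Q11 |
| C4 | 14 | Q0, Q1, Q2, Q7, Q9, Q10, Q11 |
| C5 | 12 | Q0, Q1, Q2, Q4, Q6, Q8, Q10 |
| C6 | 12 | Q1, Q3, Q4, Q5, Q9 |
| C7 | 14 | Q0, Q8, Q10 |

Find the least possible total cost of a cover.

38

C4, C5, C6 together cover every variety (C4 ∪ C5 ∪ C6 = {Q0, Q1, Q2, Q3, Q4, Q5, Q6, Q7, Q8, Q9, Q10, Q11}); total cost 14 + 12 + 12 = 38.
No covering selection has total cost below 38.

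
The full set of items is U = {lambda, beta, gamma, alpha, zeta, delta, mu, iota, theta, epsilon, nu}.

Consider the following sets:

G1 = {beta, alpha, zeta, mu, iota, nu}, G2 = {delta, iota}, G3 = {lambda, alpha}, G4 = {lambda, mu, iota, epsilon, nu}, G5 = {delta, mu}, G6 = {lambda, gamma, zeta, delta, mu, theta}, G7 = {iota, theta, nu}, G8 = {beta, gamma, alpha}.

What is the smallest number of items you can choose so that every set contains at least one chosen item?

3

H = {alpha, delta, iota} meets every set (each contains at least one member of H), and |H| = 3.
The sets G5, G7, G8 are pairwise disjoint, so any hitting set needs a separate item for each — at least 3. Hence 3 is optimal.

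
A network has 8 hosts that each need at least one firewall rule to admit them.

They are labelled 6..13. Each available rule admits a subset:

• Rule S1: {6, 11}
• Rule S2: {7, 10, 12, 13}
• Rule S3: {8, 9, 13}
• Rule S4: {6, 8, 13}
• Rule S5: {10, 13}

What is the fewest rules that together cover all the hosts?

Take {S1, S2, S3}. Their union is {6, 7, 8, 9, 10, 11, 12, 13}, which is all 8 hosts.
Only S2 contains 7, so S2 is forced; the remaining 4 hosts need at least 2 more rules (each remaining rule adds at most 2) — so at least 3 rules are needed, and 3 is optimal.

3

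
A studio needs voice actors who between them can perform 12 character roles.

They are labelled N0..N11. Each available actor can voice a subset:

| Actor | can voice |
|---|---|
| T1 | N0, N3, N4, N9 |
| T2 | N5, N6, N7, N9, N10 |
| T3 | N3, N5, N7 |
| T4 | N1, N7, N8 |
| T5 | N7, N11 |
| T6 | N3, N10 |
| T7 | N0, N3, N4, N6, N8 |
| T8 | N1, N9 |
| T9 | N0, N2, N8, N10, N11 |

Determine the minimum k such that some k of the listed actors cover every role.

4

T2 and T7 and T8 and T9 together: T2 ∪ T7 ∪ T8 ∪ T9 = {N0, N1, N2, N3, N4, N5, N6, N7, N8, N9, N10, N11} — every role is covered.
No 3 of the 9 actors cover everything (all 84 combinations miss at least one role), so 4 is optimal.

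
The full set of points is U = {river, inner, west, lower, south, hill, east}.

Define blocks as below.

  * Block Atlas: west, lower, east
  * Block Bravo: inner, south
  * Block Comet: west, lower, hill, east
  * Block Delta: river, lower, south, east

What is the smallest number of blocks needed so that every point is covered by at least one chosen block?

Bravo and Comet and Delta together: Bravo ∪ Comet ∪ Delta = {river, inner, west, lower, south, hill, east} — every point is covered.
Only Delta contains river, so Delta is forced; the remaining 3 points need at least 2 more blocks (each remaining block adds at most 2) — so at least 3 blocks are needed, and 3 is optimal.

3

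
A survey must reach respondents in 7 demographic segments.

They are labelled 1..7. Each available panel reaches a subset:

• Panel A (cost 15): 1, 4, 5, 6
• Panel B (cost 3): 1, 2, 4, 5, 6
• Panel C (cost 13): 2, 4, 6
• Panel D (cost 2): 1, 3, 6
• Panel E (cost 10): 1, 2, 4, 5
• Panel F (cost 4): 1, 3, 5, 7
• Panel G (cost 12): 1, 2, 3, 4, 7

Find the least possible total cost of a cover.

7

B, F together cover every segment (B ∪ F = {1, 2, 3, 4, 5, 6, 7}); total cost 3 + 4 = 7.
The greedy pick B, D, F costs 9; no covering selection beats 7.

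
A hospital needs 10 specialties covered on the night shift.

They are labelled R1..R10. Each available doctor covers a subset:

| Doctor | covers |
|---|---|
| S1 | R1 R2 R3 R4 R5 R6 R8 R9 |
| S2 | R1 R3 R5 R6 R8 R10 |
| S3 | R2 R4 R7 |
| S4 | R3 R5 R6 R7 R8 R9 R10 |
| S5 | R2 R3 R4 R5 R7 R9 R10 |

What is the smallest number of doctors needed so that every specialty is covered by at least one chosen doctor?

2

S1 and S5 together: S1 ∪ S5 = {R1, R2, R3, R4, R5, R6, R7, R8, R9, R10} — every specialty is covered.
No single doctor has all 10 specialties (the largest, S1, has 8), so 2 is optimal.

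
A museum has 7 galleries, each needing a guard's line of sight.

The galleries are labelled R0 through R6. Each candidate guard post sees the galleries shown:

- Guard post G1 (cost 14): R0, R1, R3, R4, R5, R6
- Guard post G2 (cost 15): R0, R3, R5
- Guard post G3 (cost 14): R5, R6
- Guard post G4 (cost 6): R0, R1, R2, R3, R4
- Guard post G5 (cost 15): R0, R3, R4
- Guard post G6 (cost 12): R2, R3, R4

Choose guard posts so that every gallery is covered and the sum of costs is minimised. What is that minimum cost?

20

G3, G4 together cover every gallery (G3 ∪ G4 = {R0, R1, R2, R3, R4, R5, R6}); total cost 14 + 6 = 20.
No covering selection has total cost below 20.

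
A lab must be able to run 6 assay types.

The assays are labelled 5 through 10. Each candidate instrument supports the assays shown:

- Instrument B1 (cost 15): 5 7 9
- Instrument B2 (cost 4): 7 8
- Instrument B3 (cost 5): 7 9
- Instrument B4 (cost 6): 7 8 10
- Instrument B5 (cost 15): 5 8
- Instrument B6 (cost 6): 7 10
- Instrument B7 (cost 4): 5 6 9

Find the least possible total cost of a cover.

B4, B7 together cover every assay (B4 ∪ B7 = {5, 6, 7, 8, 9, 10}); total cost 6 + 4 = 10.
The greedy pick B7, B2, B4 costs 14; no covering selection beats 10.

10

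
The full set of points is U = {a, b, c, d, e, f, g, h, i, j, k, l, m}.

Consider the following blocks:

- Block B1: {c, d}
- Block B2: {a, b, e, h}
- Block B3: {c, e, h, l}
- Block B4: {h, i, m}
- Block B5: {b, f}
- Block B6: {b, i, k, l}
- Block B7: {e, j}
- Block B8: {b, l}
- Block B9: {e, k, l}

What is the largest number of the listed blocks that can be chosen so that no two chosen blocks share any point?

4

B1, B4, B5, B9 are pairwise disjoint (B1={c,d}; B4={h,i,m}; B5={b,f}; B9={e,k,l}).
Every remaining block overlaps one of these, and no 5 of the listed blocks are pairwise disjoint, so 4 is the maximum.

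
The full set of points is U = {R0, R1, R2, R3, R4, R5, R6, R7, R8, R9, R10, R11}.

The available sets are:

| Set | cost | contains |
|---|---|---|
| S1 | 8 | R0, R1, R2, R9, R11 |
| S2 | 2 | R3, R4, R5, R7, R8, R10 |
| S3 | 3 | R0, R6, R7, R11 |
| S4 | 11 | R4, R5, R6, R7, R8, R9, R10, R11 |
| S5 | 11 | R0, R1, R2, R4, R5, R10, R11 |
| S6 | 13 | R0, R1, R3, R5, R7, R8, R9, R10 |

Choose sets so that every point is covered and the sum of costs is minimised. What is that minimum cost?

13

S1, S2, S3 together cover every point (S1 ∪ S2 ∪ S3 = {R0, R1, R2, R3, R4, R5, R6, R7, R8, R9, R10, R11}); total cost 8 + 2 + 3 = 13.
No covering selection has total cost below 13.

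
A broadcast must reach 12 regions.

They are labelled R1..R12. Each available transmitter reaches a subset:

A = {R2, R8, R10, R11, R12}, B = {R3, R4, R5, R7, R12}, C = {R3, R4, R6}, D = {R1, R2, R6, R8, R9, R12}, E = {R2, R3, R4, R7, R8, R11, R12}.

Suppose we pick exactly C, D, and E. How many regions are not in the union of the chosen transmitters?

2

Union of C, D, E = {R1, R2, R3, R4, R6, R7, R8, R9, R11, R12}.
Not covered: R5, R10 — 2 regions.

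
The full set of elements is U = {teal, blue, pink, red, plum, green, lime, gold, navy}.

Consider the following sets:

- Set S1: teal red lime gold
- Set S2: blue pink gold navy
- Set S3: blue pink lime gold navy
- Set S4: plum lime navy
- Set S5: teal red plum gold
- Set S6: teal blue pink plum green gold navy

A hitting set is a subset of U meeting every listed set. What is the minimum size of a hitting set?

Take H = {red, navy}. Each listed set contains at least one of these, so H is a hitting set of size 2.
No single element lies in every set, so at least 2 are needed and 2 is optimal.

2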